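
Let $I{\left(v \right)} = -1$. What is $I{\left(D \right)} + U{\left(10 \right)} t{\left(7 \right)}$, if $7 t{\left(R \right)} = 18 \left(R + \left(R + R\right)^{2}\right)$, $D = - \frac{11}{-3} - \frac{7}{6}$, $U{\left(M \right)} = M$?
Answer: $5219$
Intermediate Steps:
$D = \frac{5}{2}$ ($D = \left(-11\right) \left(- \frac{1}{3}\right) - \frac{7}{6} = \frac{11}{3} - \frac{7}{6} = \frac{5}{2} \approx 2.5$)
$t{\left(R \right)} = \frac{18 R}{7} + \frac{72 R^{2}}{7}$ ($t{\left(R \right)} = \frac{18 \left(R + \left(R + R\right)^{2}\right)}{7} = \frac{18 \left(R + \left(2 R\right)^{2}\right)}{7} = \frac{18 \left(R + 4 R^{2}\right)}{7} = \frac{18 R + 72 R^{2}}{7} = \frac{18 R}{7} + \frac{72 R^{2}}{7}$)
$I{\left(D \right)} + U{\left(10 \right)} t{\left(7 \right)} = -1 + 10 \cdot \frac{18}{7} \cdot 7 \left(1 + 4 \cdot 7\right) = -1 + 10 \cdot \frac{18}{7} \cdot 7 \left(1 + 28\right) = -1 + 10 \cdot \frac{18}{7} \cdot 7 \cdot 29 = -1 + 10 \cdot 522 = -1 + 5220 = 5219$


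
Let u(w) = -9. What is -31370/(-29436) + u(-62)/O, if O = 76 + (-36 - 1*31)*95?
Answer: 98775427/92561502 ≈ 1.0671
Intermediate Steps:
O = -6289 (O = 76 + (-36 - 31)*95 = 76 - 67*95 = 76 - 6365 = -6289)
-31370/(-29436) + u(-62)/O = -31370/(-29436) - 9/(-6289) = -31370*(-1/29436) - 9*(-1/6289) = 15685/14718 + 9/6289 = 98775427/92561502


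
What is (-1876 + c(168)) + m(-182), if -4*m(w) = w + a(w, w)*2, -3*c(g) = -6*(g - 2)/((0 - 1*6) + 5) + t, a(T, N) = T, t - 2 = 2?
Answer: -12437/6 ≈ -2072.8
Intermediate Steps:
t = 4 (t = 2 + 2 = 4)
c(g) = 8/3 - 2*g (c(g) = -(-6*(g - 2)/((0 - 1*6) + 5) + 4)/3 = -(-6*(-2 + g)/((0 - 6) + 5) + 4)/3 = -(-6*(-2 + g)/(-6 + 5) + 4)/3 = -(-6*(-2 + g)/(-1) + 4)/3 = -(-6*(-2 + g)*(-1) + 4)/3 = -(-6*(2 - g) + 4)/3 = -((-12 + 6*g) + 4)/3 = -(-8 + 6*g)/3 = 8/3 - 2*g)
m(w) = -3*w/4 (m(w) = -(w + w*2)/4 = -(w + 2*w)/4 = -3*w/4)
(-1876 + c(168)) + m(-182) = (-1876 + (8/3 - 2*168)) - 3/4*(-182) = (-1876 + (8/3 - 336)) + 273/2 = (-1876 - 1000/3) + 273/2 = -6628/3 + 273/2 = -12437/6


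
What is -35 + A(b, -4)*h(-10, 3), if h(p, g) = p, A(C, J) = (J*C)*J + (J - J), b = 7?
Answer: -1155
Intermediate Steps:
A(C, J) = C*J² (A(C, J) = (C*J)*J + 0 = C*J² + 0 = C*J²)
-35 + A(b, -4)*h(-10, 3) = -35 + (7*(-4)²)*(-10) = -35 + (7*16)*(-10) = -35 + 112*(-10) = -35 - 1120 = -1155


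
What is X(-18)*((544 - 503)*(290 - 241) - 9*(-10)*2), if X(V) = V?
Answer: -39402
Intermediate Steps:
X(-18)*((544 - 503)*(290 - 241) - 9*(-10)*2) = -18*((544 - 503)*(290 - 241) - 9*(-10)*2) = -18*(41*49 + 90*2) = -18*(2009 + 180) = -18*2189 = -39402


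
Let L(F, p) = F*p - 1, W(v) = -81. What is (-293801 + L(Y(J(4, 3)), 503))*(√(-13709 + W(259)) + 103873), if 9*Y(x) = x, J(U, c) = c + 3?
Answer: -91449789200/3 - 880400*I*√13790/3 ≈ -3.0483e+10 - 3.4462e+7*I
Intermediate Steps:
J(U, c) = 3 + c
Y(x) = x/9
L(F, p) = -1 + F*p
(-293801 + L(Y(J(4, 3)), 503))*(√(-13709 + W(259)) + 103873) = (-293801 + (-1 + ((3 + 3)/9)*503))*(√(-13709 - 81) + 103873) = (-293801 + (-1 + ((⅑)*6)*503))*(√(-13790) + 103873) = (-293801 + (-1 + (⅔)*503))*(I*√13790 + 103873) = (-293801 + (-1 + 1006/3))*(103873 + I*√13790) = (-293801 + 1003/3)*(103873 + I*√13790) = -880400*(103873 + I*√13790)/3 = -91449789200/3 - 880400*I*√13790/3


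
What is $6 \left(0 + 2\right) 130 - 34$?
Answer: $1526$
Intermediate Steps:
$6 \left(0 + 2\right) 130 - 34 = 6 \cdot 2 \cdot 130 - 34 = 12 \cdot 130 - 34 = 1560 - 34 = 1526$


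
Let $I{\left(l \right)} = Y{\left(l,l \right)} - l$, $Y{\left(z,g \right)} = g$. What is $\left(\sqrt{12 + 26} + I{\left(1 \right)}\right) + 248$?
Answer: $248 + \sqrt{38} \approx 254.16$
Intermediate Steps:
$I{\left(l \right)} = 0$ ($I{\left(l \right)} = l - l = 0$)
$\left(\sqrt{12 + 26} + I{\left(1 \right)}\right) + 248 = \left(\sqrt{12 + 26} + 0\right) + 248 = \left(\sqrt{38} + 0\right) + 248 = \sqrt{38} + 248 = 248 + \sqrt{38}$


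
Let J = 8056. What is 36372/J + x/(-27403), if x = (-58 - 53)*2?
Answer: 249622587/55189642 ≈ 4.5230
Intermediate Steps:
x = -222 (x = -111*2 = -222)
36372/J + x/(-27403) = 36372/8056 - 222/(-27403) = 36372*(1/8056) - 222*(-1/27403) = 9093/2014 + 222/27403 = 249622587/55189642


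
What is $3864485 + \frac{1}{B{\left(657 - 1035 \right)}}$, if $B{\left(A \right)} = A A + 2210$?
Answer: $\frac{560713586591}{145094} \approx 3.8645 \cdot 10^{6}$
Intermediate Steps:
$B{\left(A \right)} = 2210 + A^{2}$ ($B{\left(A \right)} = A^{2} + 2210 = 2210 + A^{2}$)
$3864485 + \frac{1}{B{\left(657 - 1035 \right)}} = 3864485 + \frac{1}{2210 + \left(657 - 1035\right)^{2}} = 3864485 + \frac{1}{2210 + \left(-378\right)^{2}} = 3864485 + \frac{1}{2210 + 142884} = 3864485 + \frac{1}{145094} = \frac{560713586591}{145094}$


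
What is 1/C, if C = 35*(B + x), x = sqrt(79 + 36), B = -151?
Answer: -151/794010 - sqrt(115)/794010 ≈ -0.00020368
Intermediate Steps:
x = sqrt(115) ≈ 10.724
C = -5285 + 35*sqrt(115) (C = 35*(-151 + sqrt(115)) = -5285 + 35*sqrt(115) ≈ -4909.7)
1/C = 1/(-5285 + 35*sqrt(115))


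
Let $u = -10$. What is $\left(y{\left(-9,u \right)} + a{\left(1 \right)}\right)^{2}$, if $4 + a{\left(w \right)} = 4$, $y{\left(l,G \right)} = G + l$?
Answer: $361$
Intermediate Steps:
$a{\left(w \right)} = 0$ ($a{\left(w \right)} = -4 + 4 = 0$)
$\left(y{\left(-9,u \right)} + a{\left(1 \right)}\right)^{2} = \left(\left(-10 - 9\right) + 0\right)^{2} = \left(-19 + 0\right)^{2} = \left(-19\right)^{2} = 361$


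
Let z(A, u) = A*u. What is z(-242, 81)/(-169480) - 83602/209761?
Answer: -5028565919/17775147140 ≈ -0.28290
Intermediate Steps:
z(-242, 81)/(-169480) - 83602/209761 = -242*81/(-169480) - 83602/209761 = -19602*(-1/169480) - 83602*1/209761 = 9801/84740 - 83602/209761 = -5028565919/17775147140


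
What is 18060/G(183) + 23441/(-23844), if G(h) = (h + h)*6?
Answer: 3510613/484828 ≈ 7.2409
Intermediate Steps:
G(h) = 12*h (G(h) = (2*h)*6 = 12*h)
18060/G(183) + 23441/(-23844) = 18060/((12*183)) + 23441/(-23844) = 18060/2196 + 23441*(-1/23844) = 18060*(1/2196) - 23441/23844 = 1505/183 - 23441/23844 = 3510613/484828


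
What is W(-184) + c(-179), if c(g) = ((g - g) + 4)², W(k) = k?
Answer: -168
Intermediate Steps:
c(g) = 16 (c(g) = (0 + 4)² = 4² = 16)
W(-184) + c(-179) = -184 + 16 = -168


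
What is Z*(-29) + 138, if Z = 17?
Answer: -355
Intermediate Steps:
Z*(-29) + 138 = 17*(-29) + 138 = -493 + 138 = -355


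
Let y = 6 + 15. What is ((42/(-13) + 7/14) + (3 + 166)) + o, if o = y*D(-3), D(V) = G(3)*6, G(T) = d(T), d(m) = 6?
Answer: 23979/26 ≈ 922.27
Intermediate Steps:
y = 21
G(T) = 6
D(V) = 36 (D(V) = 6*6 = 36)
o = 756 (o = 21*36 = 756)
((42/(-13) + 7/14) + (3 + 166)) + o = ((42/(-13) + 7/14) + (3 + 166)) + 756 = ((42*(-1/13) + 7*(1/14)) + 169) + 756 = ((-42/13 + 1/2) + 169) + 756 = (-71/26 + 169) + 756 = 4323/26 + 756 = 23979/26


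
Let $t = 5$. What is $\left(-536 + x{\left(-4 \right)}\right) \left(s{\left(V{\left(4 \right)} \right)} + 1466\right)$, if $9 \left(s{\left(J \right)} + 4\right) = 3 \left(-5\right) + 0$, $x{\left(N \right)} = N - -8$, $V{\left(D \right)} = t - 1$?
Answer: $- \frac{2330692}{3} \approx -7.769 \cdot 10^{5}$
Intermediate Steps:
$V{\left(D \right)} = 4$ ($V{\left(D \right)} = 5 - 1 = 4$)
$x{\left(N \right)} = 8 + N$ ($x{\left(N \right)} = N + 8 = 8 + N$)
$s{\left(J \right)} = - \frac{17}{3}$ ($s{\left(J \right)} = -4 + \frac{3 \left(-5\right) + 0}{9} = -4 + \frac{-15 + 0}{9} = -4 + \frac{1}{9} \left(-15\right) = -4 - \frac{5}{3} = - \frac{17}{3}$)
$\left(-536 + x{\left(-4 \right)}\right) \left(s{\left(V{\left(4 \right)} \right)} + 1466\right) = \left(-536 + \left(8 - 4\right)\right) \left(- \frac{17}{3} + 1466\right) = \left(-536 + 4\right) \frac{4381}{3} = \left(-532\right) \frac{4381}{3} = - \frac{2330692}{3}$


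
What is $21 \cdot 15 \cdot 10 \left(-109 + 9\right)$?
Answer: $-315000$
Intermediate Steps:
$21 \cdot 15 \cdot 10 \left(-109 + 9\right) = 315 \cdot 10 \left(-100\right) = 3150 \left(-100\right) = -315000$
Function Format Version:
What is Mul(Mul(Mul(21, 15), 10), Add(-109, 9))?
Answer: -315000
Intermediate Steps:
Mul(Mul(Mul(21, 15), 10), Add(-109, 9)) = Mul(Mul(315, 10), -100) = Mul(3150, -100) = -315000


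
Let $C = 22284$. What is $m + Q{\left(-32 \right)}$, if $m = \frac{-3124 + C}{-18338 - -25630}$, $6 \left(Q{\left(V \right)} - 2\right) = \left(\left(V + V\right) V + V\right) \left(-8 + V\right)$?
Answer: $- \frac{24492684}{1823} \approx -13435.0$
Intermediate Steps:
$Q{\left(V \right)} = 2 + \frac{\left(-8 + V\right) \left(V + 2 V^{2}\right)}{6}$ ($Q{\left(V \right)} = 2 + \frac{\left(\left(V + V\right) V + V\right) \left(-8 + V\right)}{6} = 2 + \frac{\left(2 V V + V\right) \left(-8 + V\right)}{6} = 2 + \frac{\left(2 V^{2} + V\right) \left(-8 + V\right)}{6} = 2 + \frac{\left(V + 2 V^{2}\right) \left(-8 + V\right)}{6} = 2 + \frac{\left(-8 + V\right) \left(V + 2 V^{2}\right)}{6}$)
$m = \frac{4790}{1823}$ ($m = \frac{-3124 + 22284}{-18338 - -25630} = \frac{19160}{-18338 + 25630} = \frac{19160}{7292} = 19160 \cdot \frac{1}{7292} = \frac{4790}{1823} \approx 2.6275$)
$m + Q{\left(-32 \right)} = \frac{4790}{1823} + \left(2 - \frac{5 \left(-32\right)^{2}}{2} - - \frac{128}{3} + \frac{\left(-32\right)^{3}}{3}\right) = \frac{4790}{1823} + \left(2 - 2560 + \frac{128}{3} + \frac{1}{3} \left(-32768\right)\right) = \frac{4790}{1823} + \left(2 - 2560 + \frac{128}{3} - \frac{32768}{3}\right) = \frac{4790}{1823} - 13438 = - \frac{24492684}{1823}$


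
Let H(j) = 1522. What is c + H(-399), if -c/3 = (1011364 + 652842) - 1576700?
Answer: -260996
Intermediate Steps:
c = -262518 (c = -3*((1011364 + 652842) - 1576700) = -3*(1664206 - 1576700) = -3*87506 = -262518)
c + H(-399) = -262518 + 1522 = -260996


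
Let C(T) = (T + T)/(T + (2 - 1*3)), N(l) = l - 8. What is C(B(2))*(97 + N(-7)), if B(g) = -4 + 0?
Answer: 656/5 ≈ 131.20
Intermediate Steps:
N(l) = -8 + l
B(g) = -4
C(T) = 2*T/(-1 + T) (C(T) = (2*T)/(T + (2 - 3)) = (2*T)/(T - 1) = (2*T)/(-1 + T) = 2*T/(-1 + T))
C(B(2))*(97 + N(-7)) = (2*(-4)/(-1 - 4))*(97 + (-8 - 7)) = (2*(-4)/(-5))*(97 - 15) = (2*(-4)*(-⅕))*82 = (8/5)*82 = 656/5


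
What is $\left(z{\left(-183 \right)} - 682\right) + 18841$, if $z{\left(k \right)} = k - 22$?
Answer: $17954$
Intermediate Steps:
$z{\left(k \right)} = -22 + k$
$\left(z{\left(-183 \right)} - 682\right) + 18841 = \left(\left(-22 - 183\right) - 682\right) + 18841 = \left(-205 - 682\right) + 18841 = -887 + 18841 = 17954$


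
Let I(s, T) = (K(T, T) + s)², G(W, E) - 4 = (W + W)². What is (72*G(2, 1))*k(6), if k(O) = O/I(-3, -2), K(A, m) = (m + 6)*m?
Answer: 8640/121 ≈ 71.405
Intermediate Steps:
K(A, m) = m*(6 + m) (K(A, m) = (6 + m)*m = m*(6 + m))
G(W, E) = 4 + 4*W² (G(W, E) = 4 + (W + W)² = 4 + (2*W)² = 4 + 4*W²)
I(s, T) = (s + T*(6 + T))² (I(s, T) = (T*(6 + T) + s)² = (s + T*(6 + T))²)
k(O) = O/121 (k(O) = O/((-3 - 2*(6 - 2))²) = O/((-3 - 2*4)²) = O/((-3 - 8)²) = O/((-11)²) = O/121)
(72*G(2, 1))*k(6) = (72*(4 + 4*2²))*((1/121)*6) = (72*(4 + 4*4))*(6/121) = (72*(4 + 16))*(6/121) = (72*20)*(6/121) = 1440*(6/121) = 8640/121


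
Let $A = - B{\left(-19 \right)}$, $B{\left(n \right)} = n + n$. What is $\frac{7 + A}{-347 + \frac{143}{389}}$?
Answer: $- \frac{3501}{26968} \approx -0.12982$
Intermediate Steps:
$B{\left(n \right)} = 2 n$
$A = 38$ ($A = - 2 \left(-19\right) = \left(-1\right) \left(-38\right) = 38$)
$\frac{7 + A}{-347 + \frac{143}{389}} = \frac{7 + 38}{-347 + \frac{143}{389}} = \frac{45}{-347 + 143 \cdot \frac{1}{389}} = \frac{45}{-347 + \frac{143}{389}} = \frac{45}{- \frac{134840}{389}} = 45 \left(- \frac{389}{134840}\right) = - \frac{3501}{26968}$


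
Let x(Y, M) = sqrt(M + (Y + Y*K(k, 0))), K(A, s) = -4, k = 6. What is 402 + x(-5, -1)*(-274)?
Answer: 402 - 274*sqrt(14) ≈ -623.21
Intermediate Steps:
x(Y, M) = sqrt(M - 3*Y) (x(Y, M) = sqrt(M + (Y + Y*(-4))) = sqrt(M + (Y - 4*Y)) = sqrt(M - 3*Y))
402 + x(-5, -1)*(-274) = 402 + sqrt(-1 - 3*(-5))*(-274) = 402 + sqrt(-1 + 15)*(-274) = 402 + sqrt(14)*(-274) = 402 - 274*sqrt(14)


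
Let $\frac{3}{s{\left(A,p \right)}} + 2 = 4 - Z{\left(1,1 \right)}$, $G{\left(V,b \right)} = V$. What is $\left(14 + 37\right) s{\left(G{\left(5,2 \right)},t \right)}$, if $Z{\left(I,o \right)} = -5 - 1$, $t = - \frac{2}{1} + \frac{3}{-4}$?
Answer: $\frac{153}{8} \approx 19.125$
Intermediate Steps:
$t = - \frac{11}{4}$ ($t = \left(-2\right) 1 + 3 \left(- \frac{1}{4}\right) = -2 - \frac{3}{4} = - \frac{11}{4} \approx -2.75$)
$Z{\left(I,o \right)} = -6$ ($Z{\left(I,o \right)} = -5 - 1 = -6$)
$s{\left(A,p \right)} = \frac{3}{8}$ ($s{\left(A,p \right)} = \frac{3}{-2 + \left(4 - -6\right)} = \frac{3}{-2 + \left(4 + 6\right)} = \frac{3}{-2 + 10} = \frac{3}{8}$)
$\left(14 + 37\right) s{\left(G{\left(5,2 \right)},t \right)} = \left(14 + 37\right) \frac{3}{8} = 51 \cdot \frac{3}{8} = \frac{153}{8}$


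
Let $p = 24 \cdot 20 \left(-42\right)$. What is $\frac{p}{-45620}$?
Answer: $\frac{1008}{2281} \approx 0.44191$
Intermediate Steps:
$p = -20160$ ($p = 480 \left(-42\right) = -20160$)
$\frac{p}{-45620} = - \frac{20160}{-45620} = \left(-20160\right) \left(- \frac{1}{45620}\right) = \frac{1008}{2281}$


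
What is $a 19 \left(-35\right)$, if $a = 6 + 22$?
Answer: $-18620$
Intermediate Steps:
$a = 28$
$a 19 \left(-35\right) = 28 \cdot 19 \left(-35\right) = 532 \left(-35\right) = -18620$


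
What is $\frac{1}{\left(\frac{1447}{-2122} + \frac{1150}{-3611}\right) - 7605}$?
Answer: $- \frac{333154}{2533969449} \approx -0.00013148$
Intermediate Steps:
$\frac{1}{\left(\frac{1447}{-2122} + \frac{1150}{-3611}\right) - 7605} = \frac{1}{\left(1447 \left(- \frac{1}{2122}\right) + 1150 \left(- \frac{1}{3611}\right)\right) - 7605} = \frac{1}{\left(- \frac{1447}{2122} - \frac{50}{157}\right) - 7605} = \frac{1}{- \frac{333279}{333154} - 7605} = \frac{1}{- \frac{2533969449}{333154}} = - \frac{333154}{2533969449}$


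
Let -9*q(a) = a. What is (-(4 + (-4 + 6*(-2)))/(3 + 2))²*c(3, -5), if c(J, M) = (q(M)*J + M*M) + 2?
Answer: 4128/25 ≈ 165.12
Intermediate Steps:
q(a) = -a/9
c(J, M) = 2 + M² - J*M/9 (c(J, M) = ((-M/9)*J + M*M) + 2 = (-J*M/9 + M²) + 2 = (M² - J*M/9) + 2 = 2 + M² - J*M/9)
(-(4 + (-4 + 6*(-2)))/(3 + 2))²*c(3, -5) = (-(4 + (-4 + 6*(-2)))/(3 + 2))²*(2 + (-5)² - ⅑*3*(-5)) = (-(4 + (-4 - 12))/5)²*(2 + 25 + 5/3) = (-(4 - 16)/5)²*(86/3) = (-(-12)/5)²*(86/3) = (-1*(-12/5))²*(86/3) = (12/5)²*(86/3) = (144/25)*(86/3) = 4128/25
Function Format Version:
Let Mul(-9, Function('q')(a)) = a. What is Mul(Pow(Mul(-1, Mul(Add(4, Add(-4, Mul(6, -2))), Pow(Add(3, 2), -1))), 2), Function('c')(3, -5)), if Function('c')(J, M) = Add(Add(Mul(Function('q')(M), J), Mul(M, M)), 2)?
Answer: Rational(4128, 25) ≈ 165.12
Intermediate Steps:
Function('q')(a) = Mul(Rational(-1, 9), a)
Function('c')(J, M) = Add(2, Pow(M, 2), Mul(Rational(-1, 9), J, M)) (Function('c')(J, M) = Add(Add(Mul(Mul(Rational(-1, 9), M), J), Mul(M, M)), 2) = Add(Add(Mul(Rational(-1, 9), J, M), Pow(M, 2)), 2) = Add(Add(Pow(M, 2), Mul(Rational(-1, 9), J, M)), 2) = Add(2, Pow(M, 2), Mul(Rational(-1, 9), J, M)))
Mul(Pow(Mul(-1, Mul(Add(4, Add(-4, Mul(6, -2))), Pow(Add(3, 2), -1))), 2), Function('c')(3, -5)) = Mul(Pow(Mul(-1, Mul(Add(4, Add(-4, Mul(6, -2))), Pow(Add(3, 2), -1))), 2), Add(2, Pow(-5, 2), Mul(Rational(-1, 9), 3, -5))) = Mul(Pow(Mul(-1, Mul(Add(4, Add(-4, -12)), Pow(5, -1))), 2), Add(2, 25, Rational(5, 3))) = Mul(Pow(Mul(-1, Mul(Add(4, -16), Rational(1, 5))), 2), Rational(86, 3)) = Mul(Pow(Mul(-1, Mul(-12, Rational(1, 5))), 2), Rational(86, 3)) = Mul(Pow(Mul(-1, Rational(-12, 5)), 2), Rational(86, 3)) = Mul(Pow(Rational(12, 5), 2), Rational(86, 3)) = Mul(Rational(144, 25), Rational(86, 3)) = Rational(4128, 25)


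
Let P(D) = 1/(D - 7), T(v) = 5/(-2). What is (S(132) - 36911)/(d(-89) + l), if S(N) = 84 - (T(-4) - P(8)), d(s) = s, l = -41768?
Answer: 73647/83714 ≈ 0.87975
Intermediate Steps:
T(v) = -5/2 (T(v) = 5*(-½) = -5/2)
P(D) = 1/(-7 + D)
S(N) = 175/2 (S(N) = 84 - (-5/2 - 1/(-7 + 8)) = 84 - (-5/2 - 1/1) = 84 - (-5/2 - 1*1) = 84 - (-5/2 - 1) = 84 - 1*(-7/2) = 84 + 7/2 = 175/2)
(S(132) - 36911)/(d(-89) + l) = (175/2 - 36911)/(-89 - 41768) = -73647/2/(-41857) = -73647/2*(-1/41857) = 73647/83714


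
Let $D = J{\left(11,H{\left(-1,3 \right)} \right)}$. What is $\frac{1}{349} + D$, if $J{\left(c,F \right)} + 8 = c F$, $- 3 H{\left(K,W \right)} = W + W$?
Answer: $- \frac{10469}{349} \approx -29.997$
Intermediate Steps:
$H{\left(K,W \right)} = - \frac{2 W}{3}$ ($H{\left(K,W \right)} = - \frac{W + W}{3} = - \frac{2 W}{3}$)
$J{\left(c,F \right)} = -8 + F c$ ($J{\left(c,F \right)} = -8 + c F = -8 + F c$)
$D = -30$ ($D = -8 + \left(- \frac{2}{3}\right) 3 \cdot 11 = -8 - 22 = -30$)
$\frac{1}{349} + D = \frac{1}{349} - 30 = - \frac{10469}{349}$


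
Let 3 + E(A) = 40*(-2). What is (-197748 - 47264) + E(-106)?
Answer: -245095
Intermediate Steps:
E(A) = -83 (E(A) = -3 + 40*(-2) = -3 - 80 = -83)
(-197748 - 47264) + E(-106) = (-197748 - 47264) - 83 = -245012 - 83 = -245095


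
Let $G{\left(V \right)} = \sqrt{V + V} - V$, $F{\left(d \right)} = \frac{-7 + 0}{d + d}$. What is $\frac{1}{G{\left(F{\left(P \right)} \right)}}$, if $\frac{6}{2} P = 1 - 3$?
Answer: $- \frac{4}{13} - \frac{8 \sqrt{42}}{273} \approx -0.4976$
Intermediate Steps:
$P = - \frac{2}{3}$ ($P = \frac{1 - 3}{3} = \frac{1}{3} \left(-2\right) = - \frac{2}{3} \approx -0.66667$)
$F{\left(d \right)} = - \frac{7}{2 d}$
$G{\left(V \right)} = - V + \sqrt{2} \sqrt{V}$ ($G{\left(V \right)} = \sqrt{2 V} - V = \sqrt{2} \sqrt{V} - V = - V + \sqrt{2} \sqrt{V}$)
$\frac{1}{G{\left(F{\left(P \right)} \right)}} = \frac{1}{- \frac{-7}{2 \left(- \frac{2}{3}\right)} + \sqrt{2} \sqrt{- \frac{7}{2 \left(- \frac{2}{3}\right)}}} = \frac{1}{- \frac{\left(-7\right) \left(-3\right)}{2 \cdot 2} + \sqrt{2} \sqrt{\left(- \frac{7}{2}\right) \left(- \frac{3}{2}\right)}} = \frac{1}{\left(-1\right) \frac{21}{4} + \sqrt{2} \sqrt{\frac{21}{4}}} = \frac{1}{- \frac{21}{4} + \sqrt{2} \frac{\sqrt{21}}{2}} = \frac{1}{- \frac{21}{4} + \frac{\sqrt{42}}{2}}$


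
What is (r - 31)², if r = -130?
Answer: 25921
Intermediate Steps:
(r - 31)² = (-130 - 31)² = (-161)² = 25921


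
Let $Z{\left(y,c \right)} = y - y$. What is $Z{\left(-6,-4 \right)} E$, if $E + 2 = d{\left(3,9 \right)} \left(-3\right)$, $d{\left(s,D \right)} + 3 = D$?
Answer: $0$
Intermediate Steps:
$d{\left(s,D \right)} = -3 + D$
$Z{\left(y,c \right)} = 0$
$E = -20$ ($E = -2 + \left(-3 + 9\right) \left(-3\right) = -2 + 6 \left(-3\right) = -2 - 18 = -20$)
$Z{\left(-6,-4 \right)} E = 0 \left(-20\right) = 0$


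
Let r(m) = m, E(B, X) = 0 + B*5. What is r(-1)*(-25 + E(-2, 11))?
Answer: 35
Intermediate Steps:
E(B, X) = 5*B (E(B, X) = 0 + 5*B = 5*B)
r(-1)*(-25 + E(-2, 11)) = -(-25 + 5*(-2)) = -(-25 - 10) = -1*(-35) = 35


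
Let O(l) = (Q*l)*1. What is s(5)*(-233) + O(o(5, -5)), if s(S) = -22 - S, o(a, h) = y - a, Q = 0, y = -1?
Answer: 6291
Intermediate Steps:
o(a, h) = -1 - a
O(l) = 0 (O(l) = (0*l)*1 = 0*1 = 0)
s(5)*(-233) + O(o(5, -5)) = (-22 - 1*5)*(-233) + 0 = (-22 - 5)*(-233) + 0 = -27*(-233) + 0 = 6291 + 0 = 6291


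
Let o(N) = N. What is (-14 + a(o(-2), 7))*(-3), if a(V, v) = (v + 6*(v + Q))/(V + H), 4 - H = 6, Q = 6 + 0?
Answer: 423/4 ≈ 105.75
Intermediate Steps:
Q = 6
H = -2 (H = 4 - 1*6 = 4 - 6 = -2)
a(V, v) = (36 + 7*v)/(-2 + V) (a(V, v) = (v + 6*(v + 6))/(V - 2) = (v + 6*(6 + v))/(-2 + V) = (v + (36 + 6*v))/(-2 + V) = (36 + 7*v)/(-2 + V))
(-14 + a(o(-2), 7))*(-3) = (-14 + (36 + 7*7)/(-2 - 2))*(-3) = (-14 + (36 + 49)/(-4))*(-3) = (-14 - ¼*85)*(-3) = (-14 - 85/4)*(-3) = -141/4*(-3) = 423/4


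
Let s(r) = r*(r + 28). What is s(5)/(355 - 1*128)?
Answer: 165/227 ≈ 0.72687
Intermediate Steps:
s(r) = r*(28 + r)
s(5)/(355 - 1*128) = (5*(28 + 5))/(355 - 1*128) = (5*33)/(355 - 128) = 165/227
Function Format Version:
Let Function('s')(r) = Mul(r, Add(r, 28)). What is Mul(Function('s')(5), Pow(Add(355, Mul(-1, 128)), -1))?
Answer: Rational(165, 227) ≈ 0.72687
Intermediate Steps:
Function('s')(r) = Mul(r, Add(28, r))
Mul(Function('s')(5), Pow(Add(355, Mul(-1, 128)), -1)) = Mul(Mul(5, Add(28, 5)), Pow(Add(355, Mul(-1, 128)), -1)) = Mul(Mul(5, 33), Pow(Add(355, -128), -1)) = Mul(165, Pow(227, -1)) = Mul(165, Rational(1, 227)) = Rational(165, 227)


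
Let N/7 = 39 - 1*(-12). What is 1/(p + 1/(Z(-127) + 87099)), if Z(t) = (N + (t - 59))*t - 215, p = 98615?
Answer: 65167/6426443706 ≈ 1.0140e-5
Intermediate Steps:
N = 357 (N = 7*(39 - 1*(-12)) = 7*(39 + 12) = 7*51 = 357)
Z(t) = -215 + t*(298 + t) (Z(t) = (357 + (t - 59))*t - 215 = (357 + (-59 + t))*t - 215 = (298 + t)*t - 215 = t*(298 + t) - 215 = -215 + t*(298 + t))
1/(p + 1/(Z(-127) + 87099)) = 1/(98615 + 1/((-215 + (-127)² + 298*(-127)) + 87099)) = 1/(98615 + 1/((-215 + 16129 - 37846) + 87099)) = 1/(98615 + 1/(-21932 + 87099)) = 1/(98615 + 1/65167) = 1/(6426443706/65167) = 65167/6426443706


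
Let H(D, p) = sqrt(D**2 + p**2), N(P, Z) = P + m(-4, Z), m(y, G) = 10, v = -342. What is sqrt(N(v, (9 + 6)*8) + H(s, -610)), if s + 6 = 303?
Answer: sqrt(-332 + sqrt(460309)) ≈ 18.613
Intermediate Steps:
s = 297 (s = -6 + 303 = 297)
N(P, Z) = 10 + P (N(P, Z) = P + 10 = 10 + P)
sqrt(N(v, (9 + 6)*8) + H(s, -610)) = sqrt((10 - 342) + sqrt(297**2 + (-610)**2)) = sqrt(-332 + sqrt(88209 + 372100)) = sqrt(-332 + sqrt(460309))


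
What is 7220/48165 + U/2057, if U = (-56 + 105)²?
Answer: 1373639/1042899 ≈ 1.3171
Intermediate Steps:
U = 2401 (U = 49² = 2401)
7220/48165 + U/2057 = 7220/48165 + 2401/2057 = 7220*(1/48165) + 2401*(1/2057) = 76/507 + 2401/2057 = 1373639/1042899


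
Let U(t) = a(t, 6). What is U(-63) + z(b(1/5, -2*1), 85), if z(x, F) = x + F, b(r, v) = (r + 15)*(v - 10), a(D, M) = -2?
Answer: -497/5 ≈ -99.400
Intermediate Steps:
b(r, v) = (-10 + v)*(15 + r) (b(r, v) = (15 + r)*(-10 + v) = (-10 + v)*(15 + r))
U(t) = -2
z(x, F) = F + x
U(-63) + z(b(1/5, -2*1), 85) = -2 + (85 + (-150 - 10/5 + 15*(-2*1) + (-2*1)/5)) = -2 + (85 + (-150 - 10*⅕ + 15*(-2) + (⅕)*(-2))) = -2 + (85 + (-150 - 2 - 30 - ⅖)) = -2 + (85 - 912/5) = -2 - 487/5 = -497/5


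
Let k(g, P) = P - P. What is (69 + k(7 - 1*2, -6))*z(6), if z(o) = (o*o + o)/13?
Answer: 2898/13 ≈ 222.92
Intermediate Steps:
k(g, P) = 0
z(o) = o/13 + o**2/13 (z(o) = (o**2 + o)*(1/13) = (o + o**2)*(1/13) = o/13 + o**2/13)
(69 + k(7 - 1*2, -6))*z(6) = (69 + 0)*((1/13)*6*(1 + 6)) = 69*((1/13)*6*7) = 69*(42/13) = 2898/13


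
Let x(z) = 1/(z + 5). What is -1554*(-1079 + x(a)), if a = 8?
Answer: 21796404/13 ≈ 1.6766e+6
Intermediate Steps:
x(z) = 1/(5 + z)
-1554*(-1079 + x(a)) = -1554*(-1079 + 1/(5 + 8)) = -1554*(-1079 + 1/13) = -1554*(-14026/13) = 21796404/13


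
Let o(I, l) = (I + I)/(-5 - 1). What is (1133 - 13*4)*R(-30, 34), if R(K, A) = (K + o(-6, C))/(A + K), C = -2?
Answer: -7567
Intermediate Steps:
o(I, l) = -I/3 (o(I, l) = (2*I)/(-6) = (2*I)*(-⅙) = -I/3)
R(K, A) = (2 + K)/(A + K) (R(K, A) = (K - ⅓*(-6))/(A + K) = (K + 2)/(A + K) = (2 + K)/(A + K))
(1133 - 13*4)*R(-30, 34) = (1133 - 13*4)*((2 - 30)/(34 - 30)) = (1133 - 52)*(-28/4) = 1081*((¼)*(-28)) = 1081*(-7) = -7567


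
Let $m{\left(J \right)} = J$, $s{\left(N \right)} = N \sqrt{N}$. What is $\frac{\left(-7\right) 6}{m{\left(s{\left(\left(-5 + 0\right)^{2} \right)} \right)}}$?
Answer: $- \frac{42}{125} \approx -0.336$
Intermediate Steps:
$s{\left(N \right)} = N^{\frac{3}{2}}$
$\frac{\left(-7\right) 6}{m{\left(s{\left(\left(-5 + 0\right)^{2} \right)} \right)}} = \frac{\left(-7\right) 6}{\left(\left(-5 + 0\right)^{2}\right)^{\frac{3}{2}}} = - \frac{42}{\left(\left(-5\right)^{2}\right)^{\frac{3}{2}}} = - \frac{42}{25^{\frac{3}{2}}} = - \frac{42}{125}$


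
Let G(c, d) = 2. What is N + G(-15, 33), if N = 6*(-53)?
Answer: -316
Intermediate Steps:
N = -318
N + G(-15, 33) = -318 + 2 = -316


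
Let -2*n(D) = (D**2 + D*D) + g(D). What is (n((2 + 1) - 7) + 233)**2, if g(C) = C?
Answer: 47961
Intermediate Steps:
n(D) = -D**2 - D/2 (n(D) = -((D**2 + D*D) + D)/2 = -((D**2 + D**2) + D)/2 = -(2*D**2 + D)/2 = -(D + 2*D**2)/2 = -D**2 - D/2)
(n((2 + 1) - 7) + 233)**2 = (-((2 + 1) - 7)*(1/2 + ((2 + 1) - 7)) + 233)**2 = (-(3 - 7)*(1/2 + (3 - 7)) + 233)**2 = (-1*(-4)*(1/2 - 4) + 233)**2 = (-1*(-4)*(-7/2) + 233)**2 = (-14 + 233)**2 = 219**2 = 47961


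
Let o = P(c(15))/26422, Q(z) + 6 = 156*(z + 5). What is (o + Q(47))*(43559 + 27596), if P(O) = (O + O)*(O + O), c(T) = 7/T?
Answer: 342894272117488/594495 ≈ 5.7678e+8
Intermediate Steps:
P(O) = 4*O**2 (P(O) = (2*O)*(2*O) = 4*O**2)
Q(z) = 774 + 156*z (Q(z) = -6 + 156*(z + 5) = -6 + 156*(5 + z) = -6 + (780 + 156*z) = 774 + 156*z)
o = 98/2972475 (o = (4*(7/15)**2)/26422 = (4*(7*(1/15))**2)*(1/26422) = (4*(7/15)**2)*(1/26422) = (4*(49/225))*(1/26422) = (196/225)*(1/26422) = 98/2972475 ≈ 3.2969e-5)
(o + Q(47))*(43559 + 27596) = (98/2972475 + (774 + 156*47))*(43559 + 27596) = (98/2972475 + (774 + 7332))*71155 = (98/2972475 + 8106)*71155 = (24094882448/2972475)*71155 = 342894272117488/594495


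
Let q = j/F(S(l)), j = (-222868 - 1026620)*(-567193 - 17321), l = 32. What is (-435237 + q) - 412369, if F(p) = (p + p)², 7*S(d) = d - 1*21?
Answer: 8946601992866/121 ≈ 7.3939e+10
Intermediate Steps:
S(d) = -3 + d/7 (S(d) = (d - 1*21)/7 = (d - 21)/7 = (-21 + d)/7 = -3 + d/7)
F(p) = 4*p² (F(p) = (2*p)² = 4*p²)
j = 730343228832 (j = -1249488*(-584514) = 730343228832)
q = 8946704553192/121 (q = 730343228832/((4*(-3 + (⅐)*32)²)) = 730343228832/((4*(-3 + 32/7)²)) = 730343228832/((4*(11/7)²)) = 730343228832/((4*(121/49))) = 730343228832/(484/49) = 730343228832*(49/484) = 8946704553192/121 ≈ 7.3940e+10)
(-435237 + q) - 412369 = (-435237 + 8946704553192/121) - 412369 = 8946651889515/121 - 412369 = 8946601992866/121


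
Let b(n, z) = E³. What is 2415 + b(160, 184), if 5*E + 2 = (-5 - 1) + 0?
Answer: 301363/125 ≈ 2410.9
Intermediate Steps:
E = -8/5 (E = -⅖ + ((-5 - 1) + 0)/5 = -⅖ + (-6 + 0)/5 = -⅖ + (⅕)*(-6) = -⅖ - 6/5 = -8/5 ≈ -1.6000)
b(n, z) = -512/125 (b(n, z) = (-8/5)³ = -512/125)
2415 + b(160, 184) = 2415 - 512/125 = 301363/125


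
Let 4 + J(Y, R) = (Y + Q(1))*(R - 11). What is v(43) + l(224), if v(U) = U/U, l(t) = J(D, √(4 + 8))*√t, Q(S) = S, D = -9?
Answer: 1 - 64*√42 + 336*√14 ≈ 843.43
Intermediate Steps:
J(Y, R) = -4 + (1 + Y)*(-11 + R) (J(Y, R) = -4 + (Y + 1)*(R - 11) = -4 + (1 + Y)*(-11 + R))
l(t) = √t*(84 - 16*√3) (l(t) = (-15 + √(4 + 8) - 11*(-9) + √(4 + 8)*(-9))*√t = (-15 + √12 + 99 + √12*(-9))*√t = (-15 + 2*√3 + 99 + (2*√3)*(-9))*√t = (-15 + 2*√3 + 99 - 18*√3)*√t = (84 - 16*√3)*√t = √t*(84 - 16*√3))
v(U) = 1
v(43) + l(224) = 1 + √224*(84 - 16*√3) = 1 + (4*√14)*(84 - 16*√3) = 1 + 4*√14*(84 - 16*√3)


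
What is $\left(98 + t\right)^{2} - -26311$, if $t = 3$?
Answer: $36512$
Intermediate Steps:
$\left(98 + t\right)^{2} - -26311 = \left(98 + 3\right)^{2} - -26311 = 101^{2} + 26311 = 10201 + 26311 = 36512$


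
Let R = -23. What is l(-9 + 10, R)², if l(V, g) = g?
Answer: 529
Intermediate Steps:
l(-9 + 10, R)² = (-23)² = 529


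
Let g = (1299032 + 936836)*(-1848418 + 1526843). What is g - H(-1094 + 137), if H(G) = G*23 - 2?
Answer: -718999230087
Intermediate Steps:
H(G) = -2 + 23*G (H(G) = 23*G - 2 = -2 + 23*G)
g = -718999252100 (g = 2235868*(-321575) = -718999252100)
g - H(-1094 + 137) = -718999252100 - (-2 + 23*(-1094 + 137)) = -718999252100 - (-2 + 23*(-957)) = -718999252100 - (-2 - 22011) = -718999252100 - 1*(-22013) = -718999252100 + 22013 = -718999230087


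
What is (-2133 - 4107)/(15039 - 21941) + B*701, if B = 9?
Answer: 21775479/3451 ≈ 6309.9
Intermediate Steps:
(-2133 - 4107)/(15039 - 21941) + B*701 = (-2133 - 4107)/(15039 - 21941) + 9*701 = -6240/(-6902) + 6309 = -6240*(-1/6902) + 6309 = 3120/3451 + 6309 = 21775479/3451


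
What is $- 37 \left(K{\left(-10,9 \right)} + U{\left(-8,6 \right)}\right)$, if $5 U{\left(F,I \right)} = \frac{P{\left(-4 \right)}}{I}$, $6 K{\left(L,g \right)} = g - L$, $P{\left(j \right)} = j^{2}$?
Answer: $- \frac{1369}{10} \approx -136.9$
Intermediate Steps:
$K{\left(L,g \right)} = - \frac{L}{6} + \frac{g}{6}$ ($K{\left(L,g \right)} = \frac{g - L}{6} = - \frac{L}{6} + \frac{g}{6}$)
$U{\left(F,I \right)} = \frac{16}{5 I}$ ($U{\left(F,I \right)} = \frac{\left(-4\right)^{2} \frac{1}{I}}{5} = \frac{16 \frac{1}{I}}{5} = \frac{16}{5 I}$)
$- 37 \left(K{\left(-10,9 \right)} + U{\left(-8,6 \right)}\right) = - 37 \left(\left(\left(- \frac{1}{6}\right) \left(-10\right) + \frac{1}{6} \cdot 9\right) + \frac{16}{5 \cdot 6}\right) = - 37 \left(\left(\frac{5}{3} + \frac{3}{2}\right) + \frac{16}{5} \cdot \frac{1}{6}\right) = - 37 \left(\frac{19}{6} + \frac{8}{15}\right) = \left(-37\right) \frac{37}{10} = - \frac{1369}{10}$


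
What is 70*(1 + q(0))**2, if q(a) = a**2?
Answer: 70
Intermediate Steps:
70*(1 + q(0))**2 = 70*(1 + 0**2)**2 = 70*(1 + 0)**2 = 70*1**2 = 70*1 = 70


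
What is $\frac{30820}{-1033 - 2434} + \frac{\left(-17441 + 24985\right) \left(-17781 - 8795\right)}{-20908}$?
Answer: $\frac{173613042772}{18122009} \approx 9580.2$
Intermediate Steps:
$\frac{30820}{-1033 - 2434} + \frac{\left(-17441 + 24985\right) \left(-17781 - 8795\right)}{-20908} = \frac{30820}{-1033 - 2434} + 7544 \left(-26576\right) \left(- \frac{1}{20908}\right) = \frac{30820}{-3467} - - \frac{50122336}{5227} = 30820 \left(- \frac{1}{3467}\right) + \frac{50122336}{5227} = - \frac{30820}{3467} + \frac{50122336}{5227} = \frac{173613042772}{18122009}$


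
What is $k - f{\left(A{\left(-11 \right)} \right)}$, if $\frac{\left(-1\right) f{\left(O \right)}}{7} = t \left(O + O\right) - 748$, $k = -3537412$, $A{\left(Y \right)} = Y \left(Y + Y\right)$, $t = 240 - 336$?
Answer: $-3867896$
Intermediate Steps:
$t = -96$ ($t = 240 - 336 = -96$)
$A{\left(Y \right)} = 2 Y^{2}$ ($A{\left(Y \right)} = Y 2 Y = 2 Y^{2}$)
$f{\left(O \right)} = 5236 + 1344 O$ ($f{\left(O \right)} = - 7 \left(- 96 \left(O + O\right) - 748\right) = - 7 \left(- 96 \cdot 2 O - 748\right) = - 7 \left(- 192 O - 748\right) = - 7 \left(-748 - 192 O\right) = 5236 + 1344 O$)
$k - f{\left(A{\left(-11 \right)} \right)} = -3537412 - \left(5236 + 1344 \cdot 2 \left(-11\right)^{2}\right) = -3537412 - \left(5236 + 1344 \cdot 2 \cdot 121\right) = -3537412 - \left(5236 + 1344 \cdot 242\right) = -3537412 - \left(5236 + 325248\right) = -3537412 - 330484 = -3867896$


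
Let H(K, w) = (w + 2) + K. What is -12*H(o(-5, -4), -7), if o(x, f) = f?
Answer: 108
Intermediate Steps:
H(K, w) = 2 + K + w (H(K, w) = (2 + w) + K = 2 + K + w)
-12*H(o(-5, -4), -7) = -12*(2 - 4 - 7) = -12*(-9) = 108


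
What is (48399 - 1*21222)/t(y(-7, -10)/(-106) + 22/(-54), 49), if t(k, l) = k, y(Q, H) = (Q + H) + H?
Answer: -77780574/437 ≈ -1.7799e+5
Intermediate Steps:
y(Q, H) = Q + 2*H (y(Q, H) = (H + Q) + H = Q + 2*H)
(48399 - 1*21222)/t(y(-7, -10)/(-106) + 22/(-54), 49) = (48399 - 1*21222)/((-7 + 2*(-10))/(-106) + 22/(-54)) = (48399 - 21222)/((-7 - 20)*(-1/106) + 22*(-1/54)) = 27177/(-27*(-1/106) - 11/27) = 27177/(27/106 - 11/27) = 27177/(-437/2862) = 27177*(-2862/437) = -77780574/437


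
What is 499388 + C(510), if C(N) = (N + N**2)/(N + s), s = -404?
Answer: 26597869/53 ≈ 5.0185e+5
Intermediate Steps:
C(N) = (N + N**2)/(-404 + N) (C(N) = (N + N**2)/(N - 404) = (N + N**2)/(-404 + N))
499388 + C(510) = 499388 + 510*(1 + 510)/(-404 + 510) = 499388 + 510*511/106 = 499388 + 510*(1/106)*511 = 499388 + 130305/53 = 26597869/53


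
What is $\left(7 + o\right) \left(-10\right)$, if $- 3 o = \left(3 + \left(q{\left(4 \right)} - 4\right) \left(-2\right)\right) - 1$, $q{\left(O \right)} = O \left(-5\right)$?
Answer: $\frac{290}{3} \approx 96.667$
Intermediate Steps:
$q{\left(O \right)} = - 5 O$
$o = - \frac{50}{3}$ ($o = - \frac{\left(3 + \left(\left(-5\right) 4 - 4\right) \left(-2\right)\right) - 1}{3} = - \frac{\left(3 + \left(-20 - 4\right) \left(-2\right)\right) - 1}{3} = - \frac{\left(3 - -48\right) - 1}{3} = - \frac{\left(3 + 48\right) - 1}{3} = - \frac{51 - 1}{3} = \left(- \frac{1}{3}\right) 50 = - \frac{50}{3} \approx -16.667$)
$\left(7 + o\right) \left(-10\right) = \left(7 - \frac{50}{3}\right) \left(-10\right) = \left(- \frac{29}{3}\right) \left(-10\right) = \frac{290}{3}$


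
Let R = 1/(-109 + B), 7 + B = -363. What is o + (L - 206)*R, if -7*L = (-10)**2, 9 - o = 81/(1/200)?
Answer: -54286881/3353 ≈ -16191.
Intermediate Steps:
o = -16191 (o = 9 - 81/(1/200) = 9 - 81/1/200 = 9 - 81*200 = 9 - 1*16200 = 9 - 16200 = -16191)
L = -100/7 (L = -1/7*(-10)**2 = -1/7*100 = -100/7 ≈ -14.286)
B = -370 (B = -7 - 363 = -370)
R = -1/479 (R = 1/(-109 - 370) = 1/(-479) = -1/479 ≈ -0.0020877)
o + (L - 206)*R = -16191 + (-100/7 - 206)*(-1/479) = -16191 - 1542/7*(-1/479) = -16191 + 1542/3353 = -54286881/3353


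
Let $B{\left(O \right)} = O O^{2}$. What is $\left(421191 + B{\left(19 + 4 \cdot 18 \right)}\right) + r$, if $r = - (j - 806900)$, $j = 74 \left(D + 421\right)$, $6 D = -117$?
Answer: $1951951$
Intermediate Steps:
$D = - \frac{39}{2}$ ($D = \frac{1}{6} \left(-117\right) = - \frac{39}{2} \approx -19.5$)
$j = 29711$ ($j = 74 \left(- \frac{39}{2} + 421\right) = 74 \cdot \frac{803}{2} = 29711$)
$r = 777189$ ($r = - (29711 - 806900) = \left(-1\right) \left(-777189\right) = 777189$)
$B{\left(O \right)} = O^{3}$
$\left(421191 + B{\left(19 + 4 \cdot 18 \right)}\right) + r = \left(421191 + \left(19 + 4 \cdot 18\right)^{3}\right) + 777189 = \left(421191 + \left(19 + 72\right)^{3}\right) + 777189 = \left(421191 + 91^{3}\right) + 777189 = \left(421191 + 753571\right) + 777189 = 1174762 + 777189 = 1951951$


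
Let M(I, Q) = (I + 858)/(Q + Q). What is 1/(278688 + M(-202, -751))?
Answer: 751/209294360 ≈ 3.5882e-6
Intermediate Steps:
M(I, Q) = (858 + I)/(2*Q) (M(I, Q) = (858 + I)/((2*Q)) = (858 + I)*(1/(2*Q)) = (858 + I)/(2*Q))
1/(278688 + M(-202, -751)) = 1/(278688 + (1/2)*(858 - 202)/(-751)) = 1/(278688 + (1/2)*(-1/751)*656) = 1/(278688 - 328/751) = 1/(209294360/751) = 751/209294360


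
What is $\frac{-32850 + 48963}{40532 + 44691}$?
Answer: $\frac{16113}{85223} \approx 0.18907$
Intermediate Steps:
$\frac{-32850 + 48963}{40532 + 44691} = \frac{16113}{85223}$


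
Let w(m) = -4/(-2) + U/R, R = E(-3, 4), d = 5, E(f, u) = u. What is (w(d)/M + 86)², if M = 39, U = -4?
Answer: 11256025/1521 ≈ 7400.4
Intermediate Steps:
R = 4
w(m) = 1 (w(m) = -4/(-2) - 4/4 = -4*(-½) - 4*¼ = 2 - 1 = 1)
(w(d)/M + 86)² = (1/39 + 86)² = (3355/39)² = 11256025/1521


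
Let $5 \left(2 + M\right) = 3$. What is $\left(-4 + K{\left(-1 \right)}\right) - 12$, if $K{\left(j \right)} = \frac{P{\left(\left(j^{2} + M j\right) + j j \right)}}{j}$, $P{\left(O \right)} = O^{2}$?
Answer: $- \frac{689}{25} \approx -27.56$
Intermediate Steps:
$M = - \frac{7}{5}$ ($M = -2 + \frac{1}{5} \cdot 3 = -2 + \frac{3}{5} = - \frac{7}{5} \approx -1.4$)
$K{\left(j \right)} = \frac{\left(2 j^{2} - \frac{7 j}{5}\right)^{2}}{j}$ ($K{\left(j \right)} = \frac{\left(\left(j^{2} - \frac{7 j}{5}\right) + j j\right)^{2}}{j} = \frac{\left(\left(j^{2} - \frac{7 j}{5}\right) + j^{2}\right)^{2}}{j} = \frac{\left(2 j^{2} - \frac{7 j}{5}\right)^{2}}{j}$)
$\left(-4 + K{\left(-1 \right)}\right) - 12 = \left(-4 + \frac{1}{25} \left(-1\right) \left(-7 + 10 \left(-1\right)\right)^{2}\right) - 12 = \left(-4 + \frac{1}{25} \left(-1\right) \left(-7 - 10\right)^{2}\right) - 12 = \left(-4 + \frac{1}{25} \left(-1\right) \left(-17\right)^{2}\right) - 12 = \left(-4 + \frac{1}{25} \left(-1\right) 289\right) - 12 = \left(-4 - \frac{289}{25}\right) - 12 = - \frac{389}{25} - 12 = - \frac{689}{25}$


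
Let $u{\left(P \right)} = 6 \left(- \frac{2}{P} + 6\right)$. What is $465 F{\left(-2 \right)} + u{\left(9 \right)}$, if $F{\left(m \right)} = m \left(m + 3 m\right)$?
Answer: $\frac{22424}{3} \approx 7474.7$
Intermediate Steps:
$F{\left(m \right)} = 4 m^{2}$ ($F{\left(m \right)} = m 4 m = 4 m^{2}$)
$u{\left(P \right)} = 36 - \frac{12}{P}$ ($u{\left(P \right)} = 6 \left(6 - \frac{2}{P}\right) = 36 - \frac{12}{P}$)
$465 F{\left(-2 \right)} + u{\left(9 \right)} = 465 \cdot 4 \left(-2\right)^{2} + \left(36 - \frac{12}{9}\right) = 465 \cdot 4 \cdot 4 + \left(36 - \frac{4}{3}\right) = 465 \cdot 16 + \left(36 - \frac{4}{3}\right) = 7440 + \frac{104}{3} = \frac{22424}{3}$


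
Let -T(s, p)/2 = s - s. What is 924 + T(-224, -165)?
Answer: 924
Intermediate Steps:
T(s, p) = 0 (T(s, p) = -2*(s - s) = -2*0 = 0)
924 + T(-224, -165) = 924 + 0 = 924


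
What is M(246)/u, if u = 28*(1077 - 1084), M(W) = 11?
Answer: -11/196 ≈ -0.056122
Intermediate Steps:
u = -196 (u = 28*(-7) = -196)
M(246)/u = 11/(-196) = 11*(-1/196) = -11/196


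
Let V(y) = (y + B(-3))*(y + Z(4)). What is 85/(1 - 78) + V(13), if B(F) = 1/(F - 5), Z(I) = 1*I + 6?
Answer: 181733/616 ≈ 295.02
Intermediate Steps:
Z(I) = 6 + I (Z(I) = I + 6 = 6 + I)
B(F) = 1/(-5 + F)
V(y) = (10 + y)*(-⅛ + y) (V(y) = (y + 1/(-5 - 3))*(y + (6 + 4)) = (y + 1/(-8))*(y + 10) = (y - ⅛)*(10 + y) = (-⅛ + y)*(10 + y) = (10 + y)*(-⅛ + y))
85/(1 - 78) + V(13) = 85/(1 - 78) + (-5/4 + 13² + (79/8)*13) = 85/(-77) + (-5/4 + 169 + 1027/8) = -1/77*85 + 2369/8 = -85/77 + 2369/8 = 181733/616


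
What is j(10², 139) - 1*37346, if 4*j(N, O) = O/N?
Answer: -14938261/400 ≈ -37346.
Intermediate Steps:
j(N, O) = O/(4*N) (j(N, O) = (O/N)/4 = O/(4*N))
j(10², 139) - 1*37346 = (¼)*139/10² - 1*37346 = (¼)*139/100 - 37346 = (¼)*139*(1/100) - 37346 = 139/400 - 37346 = -14938261/400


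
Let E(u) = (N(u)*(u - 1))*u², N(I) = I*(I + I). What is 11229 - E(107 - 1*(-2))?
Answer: -30490151547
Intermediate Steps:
N(I) = 2*I² (N(I) = I*(2*I) = 2*I²)
E(u) = 2*u⁴*(-1 + u) (E(u) = ((2*u²)*(u - 1))*u² = ((2*u²)*(-1 + u))*u² = (2*u²*(-1 + u))*u² = 2*u⁴*(-1 + u))
11229 - E(107 - 1*(-2)) = 11229 - 2*(107 - 1*(-2))⁴*(-1 + (107 - 1*(-2))) = 11229 - 2*(107 + 2)⁴*(-1 + (107 + 2)) = 11229 - 2*109⁴*(-1 + 109) = 11229 - 2*141158161*108 = 11229 - 1*30490162776 = 11229 - 30490162776 = -30490151547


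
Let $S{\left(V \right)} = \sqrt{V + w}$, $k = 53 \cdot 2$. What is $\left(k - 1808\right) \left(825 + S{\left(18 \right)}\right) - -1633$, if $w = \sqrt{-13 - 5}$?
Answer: $-1402517 - 1702 \sqrt{18 + 3 i \sqrt{2}} \approx -1.4098 \cdot 10^{6} - 845.23 i$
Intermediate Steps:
$k = 106$
$w = 3 i \sqrt{2}$ ($w = \sqrt{-18} = 3 i \sqrt{2} \approx 4.2426 i$)
$S{\left(V \right)} = \sqrt{V + 3 i \sqrt{2}}$
$\left(k - 1808\right) \left(825 + S{\left(18 \right)}\right) - -1633 = \left(106 - 1808\right) \left(825 + \sqrt{18 + 3 i \sqrt{2}}\right) - -1633 = - 1702 \left(825 + \sqrt{18 + 3 i \sqrt{2}}\right) + 1633 = \left(-1404150 - 1702 \sqrt{18 + 3 i \sqrt{2}}\right) + 1633 = -1402517 - 1702 \sqrt{18 + 3 i \sqrt{2}}$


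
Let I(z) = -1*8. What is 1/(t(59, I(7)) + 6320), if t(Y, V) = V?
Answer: 1/6312 ≈ 0.00015843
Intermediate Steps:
I(z) = -8
1/(t(59, I(7)) + 6320) = 1/(-8 + 6320) = 1/6312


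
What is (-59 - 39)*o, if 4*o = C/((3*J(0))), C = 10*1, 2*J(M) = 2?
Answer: -245/3 ≈ -81.667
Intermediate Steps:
J(M) = 1 (J(M) = (1/2)*2 = 1)
C = 10
o = 5/6 (o = (10/((3*1)))/4 = (10/3)/4 = (10*(1/3))/4 = (1/4)*(10/3) = 5/6 ≈ 0.83333)
(-59 - 39)*o = (-59 - 39)*(5/6) = -98*5/6 = -245/3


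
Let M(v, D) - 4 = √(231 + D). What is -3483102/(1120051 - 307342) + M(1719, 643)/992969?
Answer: -1152869686334/268998281007 + √874/992969 ≈ -4.2858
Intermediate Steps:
M(v, D) = 4 + √(231 + D)
-3483102/(1120051 - 307342) + M(1719, 643)/992969 = -3483102/(1120051 - 307342) + (4 + √(231 + 643))/992969 = -3483102/812709 + (4 + √874)*(1/992969) = -3483102*1/812709 + (4/992969 + √874/992969) = -1161034/270903 + (4/992969 + √874/992969) = -1152869686334/268998281007 + √874/992969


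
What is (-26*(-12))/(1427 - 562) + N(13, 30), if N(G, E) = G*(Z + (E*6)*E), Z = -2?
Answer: 60700822/865 ≈ 70174.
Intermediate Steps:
N(G, E) = G*(-2 + 6*E²) (N(G, E) = G*(-2 + (E*6)*E) = G*(-2 + (6*E)*E) = G*(-2 + 6*E²))
(-26*(-12))/(1427 - 562) + N(13, 30) = (-26*(-12))/(1427 - 562) + 2*13*(-1 + 3*30²) = 312/865 + 2*13*(-1 + 3*900) = (1/865)*312 + 2*13*(-1 + 2700) = 312/865 + 2*13*2699 = 312/865 + 70174 = 60700822/865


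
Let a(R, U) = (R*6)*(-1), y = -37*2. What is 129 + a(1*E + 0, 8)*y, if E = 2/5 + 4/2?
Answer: 5973/5 ≈ 1194.6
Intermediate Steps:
E = 12/5 (E = 2*(1/5) + 4*(1/2) = 2/5 + 2 = 12/5 ≈ 2.4000)
y = -74
a(R, U) = -6*R (a(R, U) = (6*R)*(-1) = -6*R)
129 + a(1*E + 0, 8)*y = 129 - 6*(1*(12/5) + 0)*(-74) = 129 - 6*(12/5 + 0)*(-74) = 129 - 6*12/5*(-74) = 129 - 72/5*(-74) = 129 + 5328/5 = 5973/5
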